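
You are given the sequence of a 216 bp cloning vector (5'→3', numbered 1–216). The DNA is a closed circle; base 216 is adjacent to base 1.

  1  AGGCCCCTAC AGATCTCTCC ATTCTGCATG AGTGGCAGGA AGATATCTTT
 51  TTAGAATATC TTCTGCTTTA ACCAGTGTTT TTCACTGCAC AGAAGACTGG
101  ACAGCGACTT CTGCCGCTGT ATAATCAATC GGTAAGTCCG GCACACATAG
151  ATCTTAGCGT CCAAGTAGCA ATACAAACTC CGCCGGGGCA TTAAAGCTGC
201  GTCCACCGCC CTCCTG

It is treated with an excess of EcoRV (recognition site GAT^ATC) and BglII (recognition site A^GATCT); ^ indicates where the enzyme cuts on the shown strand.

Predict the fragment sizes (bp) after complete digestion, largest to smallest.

The EcoRV site (GATATC) starts at position 42.
EcoRV cuts after base 3 of each site, so after position 44.
BglII sites (AGATCT) start at positions 11, 149.
BglII cuts after the first base of each site, so after positions 11, 149.
Combined cut positions: 11, 44, 149.
Circular molecule, 3 cuts → 3 fragments:
  12–44 → 33 bp
  45–149 → 105 bp
  150–216 then 1–11 → 67 + 11 = 78 bp
Sorted largest to smallest: 105, 78, 33 bp.

105, 78, 33 bp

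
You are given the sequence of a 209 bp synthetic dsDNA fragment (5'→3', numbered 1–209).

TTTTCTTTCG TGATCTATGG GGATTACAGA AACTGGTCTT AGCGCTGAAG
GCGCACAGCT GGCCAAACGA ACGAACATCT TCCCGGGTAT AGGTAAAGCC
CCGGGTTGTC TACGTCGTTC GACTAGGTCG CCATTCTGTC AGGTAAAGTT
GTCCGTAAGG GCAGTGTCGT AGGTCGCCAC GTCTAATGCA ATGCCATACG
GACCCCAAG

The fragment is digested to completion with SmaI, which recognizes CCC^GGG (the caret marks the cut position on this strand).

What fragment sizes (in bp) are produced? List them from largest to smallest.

107, 84, 18 bp

SmaI sites (CCCGGG) start at positions 82, 100.
SmaI cuts after base 3 of each site, so after positions 84, 102.
Linear molecule, 2 cuts → 3 fragments:
  1–84 → 84 bp
  85–102 → 18 bp
  103–209 → 107 bp
Sorted largest to smallest: 107, 84, 18 bp.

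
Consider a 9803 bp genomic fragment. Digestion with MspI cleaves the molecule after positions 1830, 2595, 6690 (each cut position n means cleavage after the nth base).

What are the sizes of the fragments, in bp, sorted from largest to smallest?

Linear molecule, 3 cuts → 4 fragments:
  1830 − 0 = 1830 bp
  2595 − 1830 = 765 bp
  6690 − 2595 = 4095 bp
  9803 − 6690 = 3113 bp
Sorted largest to smallest: 4095, 3113, 1830, 765 bp.

4095, 3113, 1830, 765 bp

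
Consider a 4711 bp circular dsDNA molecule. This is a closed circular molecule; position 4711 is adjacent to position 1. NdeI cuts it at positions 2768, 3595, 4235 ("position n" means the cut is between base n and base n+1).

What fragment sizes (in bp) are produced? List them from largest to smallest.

Circular molecule, 3 cuts → 3 fragments:
  3595 − 2768 = 827 bp
  4235 − 3595 = 640 bp
  wrap: 4711 − 4235 + 2768 = 3244 bp
Sorted largest to smallest: 3244, 827, 640 bp.

3244, 827, 640 bp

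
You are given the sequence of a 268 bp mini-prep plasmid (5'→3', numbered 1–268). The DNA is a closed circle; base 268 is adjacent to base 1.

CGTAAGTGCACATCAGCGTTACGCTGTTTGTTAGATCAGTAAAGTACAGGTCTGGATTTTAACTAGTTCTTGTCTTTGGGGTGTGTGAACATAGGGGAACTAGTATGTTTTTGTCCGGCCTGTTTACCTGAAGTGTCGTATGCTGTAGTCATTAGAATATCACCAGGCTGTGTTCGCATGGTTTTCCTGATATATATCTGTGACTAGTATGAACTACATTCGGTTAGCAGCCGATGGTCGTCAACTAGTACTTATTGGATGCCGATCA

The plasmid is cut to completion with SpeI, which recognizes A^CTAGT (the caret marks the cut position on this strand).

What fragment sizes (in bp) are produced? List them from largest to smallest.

SpeI sites (ACTAGT) start at positions 62, 99, 203, 244.
SpeI cuts after the first base of each site, so after positions 62, 99, 203, 244.
Circular molecule, 4 cuts → 4 fragments:
  63–99 → 37 bp
  100–203 → 104 bp
  204–244 → 41 bp
  245–268 then 1–62 → 24 + 62 = 86 bp
Sorted largest to smallest: 104, 86, 41, 37 bp.

104, 86, 41, 37 bp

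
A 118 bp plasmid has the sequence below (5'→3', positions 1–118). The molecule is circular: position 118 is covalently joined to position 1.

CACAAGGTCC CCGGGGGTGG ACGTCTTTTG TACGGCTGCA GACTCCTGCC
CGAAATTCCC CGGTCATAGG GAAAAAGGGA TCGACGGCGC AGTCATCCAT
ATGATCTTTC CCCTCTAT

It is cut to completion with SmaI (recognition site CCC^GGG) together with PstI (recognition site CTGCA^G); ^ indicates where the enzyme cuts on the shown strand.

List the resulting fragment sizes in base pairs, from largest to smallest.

90, 28 bp

The SmaI site (CCCGGG) starts at position 10.
SmaI cuts after base 3 of each site, so after position 12.
The PstI site (CTGCAG) starts at position 36.
PstI cuts after base 5 of each site (before the last base), so after position 40.
Combined cut positions: 12, 40.
Circular molecule, 2 cuts → 2 fragments:
  13–40 → 28 bp
  41–118 then 1–12 → 78 + 12 = 90 bp
Sorted largest to smallest: 90, 28 bp.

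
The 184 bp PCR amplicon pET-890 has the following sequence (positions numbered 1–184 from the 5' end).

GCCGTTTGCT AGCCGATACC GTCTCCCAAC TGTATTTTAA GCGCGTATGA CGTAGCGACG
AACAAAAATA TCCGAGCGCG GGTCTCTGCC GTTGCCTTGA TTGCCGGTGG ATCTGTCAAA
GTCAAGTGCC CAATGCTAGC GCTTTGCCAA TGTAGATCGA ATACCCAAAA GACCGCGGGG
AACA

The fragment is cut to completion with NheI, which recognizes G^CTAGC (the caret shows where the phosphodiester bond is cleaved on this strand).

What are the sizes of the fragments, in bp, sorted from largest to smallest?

127, 49, 8 bp

NheI sites (GCTAGC) start at positions 8, 135.
NheI cuts after the first base of each site, so after positions 8, 135.
Linear molecule, 2 cuts → 3 fragments:
  1–8 → 8 bp
  9–135 → 127 bp
  136–184 → 49 bp
Sorted largest to smallest: 127, 49, 8 bp.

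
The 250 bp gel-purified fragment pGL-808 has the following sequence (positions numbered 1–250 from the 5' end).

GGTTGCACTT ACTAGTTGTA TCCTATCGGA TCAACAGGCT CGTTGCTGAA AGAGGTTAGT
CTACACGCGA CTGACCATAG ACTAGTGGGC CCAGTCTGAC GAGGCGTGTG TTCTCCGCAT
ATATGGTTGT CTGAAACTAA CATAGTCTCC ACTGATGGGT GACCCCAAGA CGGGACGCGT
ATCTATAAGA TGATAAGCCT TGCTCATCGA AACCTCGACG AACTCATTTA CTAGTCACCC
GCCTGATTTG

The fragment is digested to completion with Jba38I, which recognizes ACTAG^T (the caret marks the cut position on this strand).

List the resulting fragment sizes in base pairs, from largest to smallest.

149, 70, 16, 15 bp

Jba38I sites (ACTAGT) start at positions 11, 81, 230.
Jba38I cuts after base 5 of each site (before the last base), so after positions 15, 85, 234.
Linear molecule, 3 cuts → 4 fragments:
  1–15 → 15 bp
  16–85 → 70 bp
  86–234 → 149 bp
  235–250 → 16 bp
Sorted largest to smallest: 149, 70, 16, 15 bp.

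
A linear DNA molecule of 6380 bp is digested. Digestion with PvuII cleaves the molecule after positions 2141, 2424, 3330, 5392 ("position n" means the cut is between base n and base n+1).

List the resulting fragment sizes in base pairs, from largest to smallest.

2141, 2062, 988, 906, 283 bp

Linear molecule, 4 cuts → 5 fragments:
  2141 − 0 = 2141 bp
  2424 − 2141 = 283 bp
  3330 − 2424 = 906 bp
  5392 − 3330 = 2062 bp
  6380 − 5392 = 988 bp
Sorted largest to smallest: 2141, 2062, 988, 906, 283 bp.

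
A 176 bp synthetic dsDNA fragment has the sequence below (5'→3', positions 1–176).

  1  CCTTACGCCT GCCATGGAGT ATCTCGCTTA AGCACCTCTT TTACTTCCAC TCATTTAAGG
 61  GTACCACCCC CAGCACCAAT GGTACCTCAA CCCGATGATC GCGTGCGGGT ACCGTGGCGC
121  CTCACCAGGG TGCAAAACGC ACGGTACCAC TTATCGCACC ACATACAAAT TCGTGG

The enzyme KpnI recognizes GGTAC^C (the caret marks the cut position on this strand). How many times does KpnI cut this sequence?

GGTACC occurs starting at positions 60, 81, 108, 143.
KpnI cuts at 4 sites.

4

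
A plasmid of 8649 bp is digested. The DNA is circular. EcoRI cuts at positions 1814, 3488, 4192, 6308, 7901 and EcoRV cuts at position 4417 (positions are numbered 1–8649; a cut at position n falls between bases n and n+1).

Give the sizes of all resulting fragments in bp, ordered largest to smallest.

Combined cut positions (sorted): 1814, 3488, 4192, 4417, 6308, 7901.
Circular molecule, 6 cuts → 6 fragments:
  3488 − 1814 = 1674 bp
  4192 − 3488 = 704 bp
  4417 − 4192 = 225 bp
  6308 − 4417 = 1891 bp
  7901 − 6308 = 1593 bp
  wrap: 8649 − 7901 + 1814 = 2562 bp
Sorted largest to smallest: 2562, 1891, 1674, 1593, 704, 225 bp.

2562, 1891, 1674, 1593, 704, 225 bp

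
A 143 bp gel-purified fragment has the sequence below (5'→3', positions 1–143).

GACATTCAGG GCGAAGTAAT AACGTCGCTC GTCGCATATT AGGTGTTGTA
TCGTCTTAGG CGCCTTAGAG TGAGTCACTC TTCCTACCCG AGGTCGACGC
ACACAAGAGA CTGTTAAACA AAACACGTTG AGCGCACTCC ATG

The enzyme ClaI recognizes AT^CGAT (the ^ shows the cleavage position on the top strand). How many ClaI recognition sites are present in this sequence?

0

No occurrence of ATCGAT is present in the sequence.
ClaI does not cut: 0 sites.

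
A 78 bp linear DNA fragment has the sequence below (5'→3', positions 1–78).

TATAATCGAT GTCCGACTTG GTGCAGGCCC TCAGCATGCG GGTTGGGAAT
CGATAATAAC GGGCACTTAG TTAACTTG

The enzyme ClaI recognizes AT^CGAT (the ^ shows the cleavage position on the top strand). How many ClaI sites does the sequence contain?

2

ATCGAT occurs starting at positions 5, 49.
ClaI cuts at 2 sites.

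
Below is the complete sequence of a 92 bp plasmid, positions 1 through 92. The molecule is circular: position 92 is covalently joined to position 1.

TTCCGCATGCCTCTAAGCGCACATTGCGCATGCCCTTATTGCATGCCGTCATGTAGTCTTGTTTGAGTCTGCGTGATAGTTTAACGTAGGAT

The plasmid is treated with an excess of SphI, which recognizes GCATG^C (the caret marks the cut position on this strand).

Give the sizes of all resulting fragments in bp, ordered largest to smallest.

SphI sites (GCATGC) start at positions 5, 28, 41.
SphI cuts after base 5 of each site (before the last base), so after positions 9, 32, 45.
Circular molecule, 3 cuts → 3 fragments:
  10–32 → 23 bp
  33–45 → 13 bp
  46–92 then 1–9 → 47 + 9 = 56 bp
Sorted largest to smallest: 56, 23, 13 bp.

56, 23, 13 bp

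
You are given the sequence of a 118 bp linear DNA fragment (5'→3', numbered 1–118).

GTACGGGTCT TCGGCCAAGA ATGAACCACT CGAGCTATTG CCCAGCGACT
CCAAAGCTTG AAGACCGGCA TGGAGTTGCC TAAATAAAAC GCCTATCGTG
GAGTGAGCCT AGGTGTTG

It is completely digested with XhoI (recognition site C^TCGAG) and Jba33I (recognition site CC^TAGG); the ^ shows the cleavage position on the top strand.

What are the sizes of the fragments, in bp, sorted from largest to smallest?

The XhoI site (CTCGAG) starts at position 29.
XhoI cuts after the first base of each site, so after position 29.
The Jba33I site (CCTAGG) starts at position 108.
Jba33I cuts after base 2 of each site, so after position 109.
Combined cut positions: 29, 109.
Linear molecule, 2 cuts → 3 fragments:
  1–29 → 29 bp
  30–109 → 80 bp
  110–118 → 9 bp
Sorted largest to smallest: 80, 29, 9 bp.

80, 29, 9 bp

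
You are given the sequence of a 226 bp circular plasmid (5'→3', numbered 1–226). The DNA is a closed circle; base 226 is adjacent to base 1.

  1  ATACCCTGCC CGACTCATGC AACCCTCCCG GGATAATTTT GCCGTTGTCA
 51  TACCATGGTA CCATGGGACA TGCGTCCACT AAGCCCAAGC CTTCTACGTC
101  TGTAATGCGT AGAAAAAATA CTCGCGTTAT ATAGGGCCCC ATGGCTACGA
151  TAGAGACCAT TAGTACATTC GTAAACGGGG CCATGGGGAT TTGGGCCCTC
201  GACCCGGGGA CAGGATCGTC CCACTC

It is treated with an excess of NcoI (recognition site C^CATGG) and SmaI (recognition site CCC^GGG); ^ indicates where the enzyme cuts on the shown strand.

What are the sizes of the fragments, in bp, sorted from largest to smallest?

NcoI sites (CCATGG) start at positions 53, 61, 139, 181.
NcoI cuts after the first base of each site, so after positions 53, 61, 139, 181.
SmaI sites (CCCGGG) start at positions 27, 203.
SmaI cuts after base 3 of each site, so after positions 29, 205.
Combined cut positions: 29, 53, 61, 139, 181, 205.
Circular molecule, 6 cuts → 6 fragments:
  30–53 → 24 bp
  54–61 → 8 bp
  62–139 → 78 bp
  140–181 → 42 bp
  182–205 → 24 bp
  206–226 then 1–29 → 21 + 29 = 50 bp
Sorted largest to smallest: 78, 50, 42, 24, 24, 8 bp.

78, 50, 42, 24, 24, 8 bp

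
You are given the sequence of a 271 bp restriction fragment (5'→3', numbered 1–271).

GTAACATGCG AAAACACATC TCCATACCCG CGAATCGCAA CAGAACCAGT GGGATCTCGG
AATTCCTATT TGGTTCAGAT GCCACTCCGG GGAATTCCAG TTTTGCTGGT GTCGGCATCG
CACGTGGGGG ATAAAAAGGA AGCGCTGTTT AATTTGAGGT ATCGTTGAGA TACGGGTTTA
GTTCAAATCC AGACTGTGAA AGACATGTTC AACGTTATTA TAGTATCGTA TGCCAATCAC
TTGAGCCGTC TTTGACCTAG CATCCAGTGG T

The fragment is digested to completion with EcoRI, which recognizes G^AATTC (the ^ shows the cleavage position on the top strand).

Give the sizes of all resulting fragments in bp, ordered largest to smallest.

EcoRI sites (GAATTC) start at positions 60, 92.
EcoRI cuts after the first base of each site, so after positions 60, 92.
Linear molecule, 2 cuts → 3 fragments:
  1–60 → 60 bp
  61–92 → 32 bp
  93–271 → 179 bp
Sorted largest to smallest: 179, 60, 32 bp.

179, 60, 32 bp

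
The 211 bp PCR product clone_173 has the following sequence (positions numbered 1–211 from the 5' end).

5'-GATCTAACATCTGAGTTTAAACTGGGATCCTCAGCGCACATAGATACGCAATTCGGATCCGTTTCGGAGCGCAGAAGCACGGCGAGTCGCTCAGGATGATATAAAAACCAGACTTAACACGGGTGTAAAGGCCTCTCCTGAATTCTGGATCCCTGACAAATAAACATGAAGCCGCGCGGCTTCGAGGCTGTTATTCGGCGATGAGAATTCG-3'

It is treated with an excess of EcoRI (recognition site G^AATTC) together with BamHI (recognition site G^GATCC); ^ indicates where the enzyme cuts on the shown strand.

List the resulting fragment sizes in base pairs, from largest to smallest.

EcoRI sites (GAATTC) start at positions 140, 205.
EcoRI cuts after the first base of each site, so after positions 140, 205.
BamHI sites (GGATCC) start at positions 25, 55, 147.
BamHI cuts after the first base of each site, so after positions 25, 55, 147.
Combined cut positions: 25, 55, 140, 147, 205.
Linear molecule, 5 cuts → 6 fragments:
  1–25 → 25 bp
  26–55 → 30 bp
  56–140 → 85 bp
  141–147 → 7 bp
  148–205 → 58 bp
  206–211 → 6 bp
Sorted largest to smallest: 85, 58, 30, 25, 7, 6 bp.

85, 58, 30, 25, 7, 6 bp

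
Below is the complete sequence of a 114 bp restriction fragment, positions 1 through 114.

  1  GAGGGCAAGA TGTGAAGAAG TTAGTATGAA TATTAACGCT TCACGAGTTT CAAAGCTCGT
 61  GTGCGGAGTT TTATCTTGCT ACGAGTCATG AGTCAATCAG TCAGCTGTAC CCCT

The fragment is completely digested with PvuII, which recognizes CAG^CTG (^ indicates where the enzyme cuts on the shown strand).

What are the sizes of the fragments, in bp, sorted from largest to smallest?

104, 10 bp

The PvuII site (CAGCTG) starts at position 102.
PvuII cuts after base 3 of each site, so after position 104.
Linear molecule, 1 cut → 2 fragments:
  1–104 → 104 bp
  105–114 → 10 bp
Sorted largest to smallest: 104, 10 bp.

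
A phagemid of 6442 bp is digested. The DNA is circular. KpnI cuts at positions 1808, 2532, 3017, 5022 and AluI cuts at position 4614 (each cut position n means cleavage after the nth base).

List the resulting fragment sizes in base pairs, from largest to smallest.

3228, 1597, 724, 485, 408 bp

Combined cut positions (sorted): 1808, 2532, 3017, 4614, 5022.
Circular molecule, 5 cuts → 5 fragments:
  2532 − 1808 = 724 bp
  3017 − 2532 = 485 bp
  4614 − 3017 = 1597 bp
  5022 − 4614 = 408 bp
  wrap: 6442 − 5022 + 1808 = 3228 bp
Sorted largest to smallest: 3228, 1597, 724, 485, 408 bp.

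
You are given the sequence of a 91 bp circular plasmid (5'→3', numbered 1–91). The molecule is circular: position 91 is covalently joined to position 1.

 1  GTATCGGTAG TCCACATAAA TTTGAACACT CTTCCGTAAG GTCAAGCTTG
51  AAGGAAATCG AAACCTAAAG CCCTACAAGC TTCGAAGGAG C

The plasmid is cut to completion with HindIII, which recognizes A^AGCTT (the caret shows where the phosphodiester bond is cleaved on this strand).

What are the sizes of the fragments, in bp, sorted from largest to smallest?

58, 33 bp

HindIII sites (AAGCTT) start at positions 44, 77.
HindIII cuts after the first base of each site, so after positions 44, 77.
Circular molecule, 2 cuts → 2 fragments:
  45–77 → 33 bp
  78–91 then 1–44 → 14 + 44 = 58 bp
Sorted largest to smallest: 58, 33 bp.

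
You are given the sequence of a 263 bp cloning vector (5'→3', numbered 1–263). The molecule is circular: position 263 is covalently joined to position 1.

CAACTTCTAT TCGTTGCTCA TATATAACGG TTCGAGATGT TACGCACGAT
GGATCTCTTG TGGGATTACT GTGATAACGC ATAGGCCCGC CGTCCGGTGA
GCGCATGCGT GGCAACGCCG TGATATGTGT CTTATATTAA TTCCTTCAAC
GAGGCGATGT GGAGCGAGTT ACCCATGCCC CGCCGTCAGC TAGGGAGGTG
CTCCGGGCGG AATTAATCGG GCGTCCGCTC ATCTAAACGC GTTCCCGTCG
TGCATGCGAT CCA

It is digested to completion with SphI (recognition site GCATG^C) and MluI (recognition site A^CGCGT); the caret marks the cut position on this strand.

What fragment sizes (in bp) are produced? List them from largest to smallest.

130, 114, 19 bp

SphI sites (GCATGC) start at positions 103, 252.
SphI cuts after base 5 of each site (before the last base), so after positions 107, 256.
The MluI site (ACGCGT) starts at position 237.
MluI cuts after the first base of each site, so after position 237.
Combined cut positions: 107, 237, 256.
Circular molecule, 3 cuts → 3 fragments:
  108–237 → 130 bp
  238–256 → 19 bp
  257–263 then 1–107 → 7 + 107 = 114 bp
Sorted largest to smallest: 130, 114, 19 bp.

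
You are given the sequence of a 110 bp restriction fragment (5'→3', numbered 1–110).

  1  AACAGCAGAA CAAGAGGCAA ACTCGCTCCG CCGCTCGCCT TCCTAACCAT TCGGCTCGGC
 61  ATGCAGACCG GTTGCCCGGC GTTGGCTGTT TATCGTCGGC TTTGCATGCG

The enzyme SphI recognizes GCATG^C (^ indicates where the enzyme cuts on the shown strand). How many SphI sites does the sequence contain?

GCATGC occurs starting at positions 59, 104.
SphI cuts at 2 sites.

2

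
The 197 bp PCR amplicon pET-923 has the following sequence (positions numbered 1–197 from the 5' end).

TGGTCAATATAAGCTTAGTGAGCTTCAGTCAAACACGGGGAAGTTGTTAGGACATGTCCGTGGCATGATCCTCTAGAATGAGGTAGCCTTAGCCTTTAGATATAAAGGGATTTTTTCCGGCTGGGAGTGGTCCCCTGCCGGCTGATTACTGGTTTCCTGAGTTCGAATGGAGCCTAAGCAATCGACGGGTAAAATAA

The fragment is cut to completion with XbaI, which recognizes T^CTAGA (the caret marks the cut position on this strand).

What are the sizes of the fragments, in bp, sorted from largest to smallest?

125, 72 bp

The XbaI site (TCTAGA) starts at position 72.
XbaI cuts after the first base of each site, so after position 72.
Linear molecule, 1 cut → 2 fragments:
  1–72 → 72 bp
  73–197 → 125 bp
Sorted largest to smallest: 125, 72 bp.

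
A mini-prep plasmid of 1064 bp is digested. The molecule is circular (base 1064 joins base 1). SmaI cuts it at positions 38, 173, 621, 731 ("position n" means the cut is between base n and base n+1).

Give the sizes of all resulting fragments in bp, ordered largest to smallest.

448, 371, 135, 110 bp

Circular molecule, 4 cuts → 4 fragments:
  173 − 38 = 135 bp
  621 − 173 = 448 bp
  731 − 621 = 110 bp
  wrap: 1064 − 731 + 38 = 371 bp
Sorted largest to smallest: 448, 371, 135, 110 bp.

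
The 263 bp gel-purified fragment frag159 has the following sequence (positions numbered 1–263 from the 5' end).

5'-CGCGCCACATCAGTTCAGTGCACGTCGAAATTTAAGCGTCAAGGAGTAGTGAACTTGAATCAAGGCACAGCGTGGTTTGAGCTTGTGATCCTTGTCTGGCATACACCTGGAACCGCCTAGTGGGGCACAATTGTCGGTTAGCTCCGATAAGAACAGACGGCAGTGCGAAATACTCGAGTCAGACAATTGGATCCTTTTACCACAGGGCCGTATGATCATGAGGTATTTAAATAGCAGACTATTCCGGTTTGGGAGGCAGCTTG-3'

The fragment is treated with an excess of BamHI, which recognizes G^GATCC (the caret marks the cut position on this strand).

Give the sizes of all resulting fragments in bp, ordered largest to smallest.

189, 74 bp

The BamHI site (GGATCC) starts at position 189.
BamHI cuts after the first base of each site, so after position 189.
Linear molecule, 1 cut → 2 fragments:
  1–189 → 189 bp
  190–263 → 74 bp
Sorted largest to smallest: 189, 74 bp.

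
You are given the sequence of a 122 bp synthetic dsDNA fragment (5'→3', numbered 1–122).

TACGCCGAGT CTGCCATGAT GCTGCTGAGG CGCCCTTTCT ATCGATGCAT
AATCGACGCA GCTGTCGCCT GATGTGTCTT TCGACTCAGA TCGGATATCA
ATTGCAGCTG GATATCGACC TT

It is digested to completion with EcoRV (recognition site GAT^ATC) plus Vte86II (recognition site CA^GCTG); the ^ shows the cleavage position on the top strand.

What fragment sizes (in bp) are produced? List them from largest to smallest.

60, 36, 10, 9, 7 bp

EcoRV sites (GATATC) start at positions 94, 111.
EcoRV cuts after base 3 of each site, so after positions 96, 113.
Vte86II sites (CAGCTG) start at positions 59, 105.
Vte86II cuts after base 2 of each site, so after positions 60, 106.
Combined cut positions: 60, 96, 106, 113.
Linear molecule, 4 cuts → 5 fragments:
  1–60 → 60 bp
  61–96 → 36 bp
  97–106 → 10 bp
  107–113 → 7 bp
  114–122 → 9 bp
Sorted largest to smallest: 60, 36, 10, 9, 7 bp.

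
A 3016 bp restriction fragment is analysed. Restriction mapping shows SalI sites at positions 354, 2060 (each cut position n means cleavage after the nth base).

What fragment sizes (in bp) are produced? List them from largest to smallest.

Linear molecule, 2 cuts → 3 fragments:
  354 − 0 = 354 bp
  2060 − 354 = 1706 bp
  3016 − 2060 = 956 bp
Sorted largest to smallest: 1706, 956, 354 bp.

1706, 956, 354 bp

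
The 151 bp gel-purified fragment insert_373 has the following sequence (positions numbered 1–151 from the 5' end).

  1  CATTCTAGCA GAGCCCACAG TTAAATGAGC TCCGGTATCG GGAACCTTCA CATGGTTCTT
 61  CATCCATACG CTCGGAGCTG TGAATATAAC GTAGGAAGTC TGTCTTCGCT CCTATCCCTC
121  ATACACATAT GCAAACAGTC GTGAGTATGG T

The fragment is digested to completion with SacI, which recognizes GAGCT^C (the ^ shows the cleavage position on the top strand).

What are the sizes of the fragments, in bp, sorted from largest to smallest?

120, 31 bp

The SacI site (GAGCTC) starts at position 27.
SacI cuts after base 5 of each site (before the last base), so after position 31.
Linear molecule, 1 cut → 2 fragments:
  1–31 → 31 bp
  32–151 → 120 bp
Sorted largest to smallest: 120, 31 bp.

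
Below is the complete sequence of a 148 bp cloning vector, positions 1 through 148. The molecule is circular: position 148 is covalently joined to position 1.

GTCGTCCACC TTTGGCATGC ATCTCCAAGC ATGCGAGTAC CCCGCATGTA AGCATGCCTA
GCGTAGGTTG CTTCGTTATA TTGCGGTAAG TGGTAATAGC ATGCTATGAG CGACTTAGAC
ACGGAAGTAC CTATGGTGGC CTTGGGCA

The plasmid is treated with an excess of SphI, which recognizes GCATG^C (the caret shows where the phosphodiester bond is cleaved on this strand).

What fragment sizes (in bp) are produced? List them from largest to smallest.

SphI sites (GCATGC) start at positions 15, 29, 52, 99.
SphI cuts after base 5 of each site (before the last base), so after positions 19, 33, 56, 103.
Circular molecule, 4 cuts → 4 fragments:
  20–33 → 14 bp
  34–56 → 23 bp
  57–103 → 47 bp
  104–148 then 1–19 → 45 + 19 = 64 bp
Sorted largest to smallest: 64, 47, 23, 14 bp.

64, 47, 23, 14 bp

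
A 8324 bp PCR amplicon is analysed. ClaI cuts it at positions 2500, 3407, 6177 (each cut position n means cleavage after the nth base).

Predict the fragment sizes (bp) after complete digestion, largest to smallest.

2770, 2500, 2147, 907 bp

Linear molecule, 3 cuts → 4 fragments:
  2500 − 0 = 2500 bp
  3407 − 2500 = 907 bp
  6177 − 3407 = 2770 bp
  8324 − 6177 = 2147 bp
Sorted largest to smallest: 2770, 2500, 2147, 907 bp.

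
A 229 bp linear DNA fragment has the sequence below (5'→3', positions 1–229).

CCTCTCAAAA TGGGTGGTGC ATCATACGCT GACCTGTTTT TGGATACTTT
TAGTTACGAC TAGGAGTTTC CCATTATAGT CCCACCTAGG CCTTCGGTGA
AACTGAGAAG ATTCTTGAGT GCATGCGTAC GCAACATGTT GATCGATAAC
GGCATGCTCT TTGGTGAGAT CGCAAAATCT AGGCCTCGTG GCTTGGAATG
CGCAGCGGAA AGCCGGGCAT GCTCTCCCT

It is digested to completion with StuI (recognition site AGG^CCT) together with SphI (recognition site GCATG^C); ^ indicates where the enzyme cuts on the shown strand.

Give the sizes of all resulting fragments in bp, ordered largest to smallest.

StuI sites (AGGCCT) start at positions 88, 181.
StuI cuts after base 3 of each site, so after positions 90, 183.
SphI sites (GCATGC) start at positions 121, 152, 217.
SphI cuts after base 5 of each site (before the last base), so after positions 125, 156, 221.
Combined cut positions: 90, 125, 156, 183, 221.
Linear molecule, 5 cuts → 6 fragments:
  1–90 → 90 bp
  91–125 → 35 bp
  126–156 → 31 bp
  157–183 → 27 bp
  184–221 → 38 bp
  222–229 → 8 bp
Sorted largest to smallest: 90, 38, 35, 31, 27, 8 bp.

90, 38, 35, 31, 27, 8 bp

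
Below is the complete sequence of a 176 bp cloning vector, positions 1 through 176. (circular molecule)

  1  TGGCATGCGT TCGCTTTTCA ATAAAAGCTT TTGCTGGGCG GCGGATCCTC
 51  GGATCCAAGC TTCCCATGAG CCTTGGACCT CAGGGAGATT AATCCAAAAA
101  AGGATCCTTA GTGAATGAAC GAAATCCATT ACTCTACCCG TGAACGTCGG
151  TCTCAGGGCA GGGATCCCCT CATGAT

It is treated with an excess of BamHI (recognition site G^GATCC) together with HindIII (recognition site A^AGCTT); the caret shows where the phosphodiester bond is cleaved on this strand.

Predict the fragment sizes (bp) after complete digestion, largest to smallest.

BamHI sites (GGATCC) start at positions 43, 51, 102, 162.
BamHI cuts after the first base of each site, so after positions 43, 51, 102, 162.
HindIII sites (AAGCTT) start at positions 25, 57.
HindIII cuts after the first base of each site, so after positions 25, 57.
Combined cut positions: 25, 43, 51, 57, 102, 162.
Circular molecule, 6 cuts → 6 fragments:
  26–43 → 18 bp
  44–51 → 8 bp
  52–57 → 6 bp
  58–102 → 45 bp
  103–162 → 60 bp
  163–176 then 1–25 → 14 + 25 = 39 bp
Sorted largest to smallest: 60, 45, 39, 18, 8, 6 bp.

60, 45, 39, 18, 8, 6 bp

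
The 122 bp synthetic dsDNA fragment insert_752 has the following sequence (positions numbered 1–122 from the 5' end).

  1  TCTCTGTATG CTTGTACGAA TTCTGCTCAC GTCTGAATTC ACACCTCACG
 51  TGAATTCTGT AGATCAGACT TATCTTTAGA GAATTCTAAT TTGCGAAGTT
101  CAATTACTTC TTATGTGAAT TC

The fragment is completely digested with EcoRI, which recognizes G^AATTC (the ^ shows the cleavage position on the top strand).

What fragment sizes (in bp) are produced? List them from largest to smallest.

36, 29, 18, 17, 17, 5 bp

EcoRI sites (GAATTC) start at positions 18, 35, 52, 81, 117.
EcoRI cuts after the first base of each site, so after positions 18, 35, 52, 81, 117.
Linear molecule, 5 cuts → 6 fragments:
  1–18 → 18 bp
  19–35 → 17 bp
  36–52 → 17 bp
  53–81 → 29 bp
  82–117 → 36 bp
  118–122 → 5 bp
Sorted largest to smallest: 36, 29, 18, 17, 17, 5 bp.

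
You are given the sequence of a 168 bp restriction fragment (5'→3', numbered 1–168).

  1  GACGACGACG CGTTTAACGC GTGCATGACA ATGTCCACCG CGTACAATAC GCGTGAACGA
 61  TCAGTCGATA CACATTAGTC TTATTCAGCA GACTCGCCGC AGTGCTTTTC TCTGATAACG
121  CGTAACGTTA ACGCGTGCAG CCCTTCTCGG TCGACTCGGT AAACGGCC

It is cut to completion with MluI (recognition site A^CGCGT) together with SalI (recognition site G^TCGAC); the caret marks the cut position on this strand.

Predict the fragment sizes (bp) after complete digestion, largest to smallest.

MluI sites (ACGCGT) start at positions 8, 17, 49, 118, 131.
MluI cuts after the first base of each site, so after positions 8, 17, 49, 118, 131.
The SalI site (GTCGAC) starts at position 150.
SalI cuts after the first base of each site, so after position 150.
Combined cut positions: 8, 17, 49, 118, 131, 150.
Linear molecule, 6 cuts → 7 fragments:
  1–8 → 8 bp
  9–17 → 9 bp
  18–49 → 32 bp
  50–118 → 69 bp
  119–131 → 13 bp
  132–150 → 19 bp
  151–168 → 18 bp
Sorted largest to smallest: 69, 32, 19, 18, 13, 9, 8 bp.

69, 32, 19, 18, 13, 9, 8 bp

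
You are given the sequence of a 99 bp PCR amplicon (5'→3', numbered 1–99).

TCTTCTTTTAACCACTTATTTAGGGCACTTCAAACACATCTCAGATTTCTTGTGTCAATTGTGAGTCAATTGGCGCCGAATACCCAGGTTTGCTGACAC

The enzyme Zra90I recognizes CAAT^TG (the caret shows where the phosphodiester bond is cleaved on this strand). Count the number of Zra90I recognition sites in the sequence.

2

CAATTG occurs starting at positions 56, 67.
Zra90I cuts at 2 sites.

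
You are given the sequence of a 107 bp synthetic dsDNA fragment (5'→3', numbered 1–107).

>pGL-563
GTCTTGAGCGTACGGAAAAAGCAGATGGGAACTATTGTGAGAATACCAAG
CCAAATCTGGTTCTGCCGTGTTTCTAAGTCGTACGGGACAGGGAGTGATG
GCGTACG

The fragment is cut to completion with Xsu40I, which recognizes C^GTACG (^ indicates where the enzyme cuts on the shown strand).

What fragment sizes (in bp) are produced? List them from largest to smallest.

Xsu40I sites (CGTACG) start at positions 9, 80, 102.
Xsu40I cuts after the first base of each site, so after positions 9, 80, 102.
Linear molecule, 3 cuts → 4 fragments:
  1–9 → 9 bp
  10–80 → 71 bp
  81–102 → 22 bp
  103–107 → 5 bp
Sorted largest to smallest: 71, 22, 9, 5 bp.

71, 22, 9, 5 bp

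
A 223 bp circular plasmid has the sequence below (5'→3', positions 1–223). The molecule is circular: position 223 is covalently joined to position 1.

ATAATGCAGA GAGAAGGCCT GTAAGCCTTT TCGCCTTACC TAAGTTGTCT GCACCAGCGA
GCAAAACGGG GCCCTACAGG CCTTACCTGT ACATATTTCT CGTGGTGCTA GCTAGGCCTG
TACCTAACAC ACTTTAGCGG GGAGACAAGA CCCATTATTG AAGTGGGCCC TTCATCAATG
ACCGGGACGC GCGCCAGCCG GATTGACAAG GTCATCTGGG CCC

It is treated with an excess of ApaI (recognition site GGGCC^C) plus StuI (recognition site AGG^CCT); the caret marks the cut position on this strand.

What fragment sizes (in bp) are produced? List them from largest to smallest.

56, 53, 53, 36, 18, 7 bp

ApaI sites (GGGCCC) start at positions 69, 165, 218.
ApaI cuts after base 5 of each site (before the last base), so after positions 73, 169, 222.
StuI sites (AGGCCT) start at positions 15, 78, 114.
StuI cuts after base 3 of each site, so after positions 17, 80, 116.
Combined cut positions: 17, 73, 80, 116, 169, 222.
Circular molecule, 6 cuts → 6 fragments:
  18–73 → 56 bp
  74–80 → 7 bp
  81–116 → 36 bp
  117–169 → 53 bp
  170–222 → 53 bp
  223–223 then 1–17 → 1 + 17 = 18 bp
Sorted largest to smallest: 56, 53, 53, 36, 18, 7 bp.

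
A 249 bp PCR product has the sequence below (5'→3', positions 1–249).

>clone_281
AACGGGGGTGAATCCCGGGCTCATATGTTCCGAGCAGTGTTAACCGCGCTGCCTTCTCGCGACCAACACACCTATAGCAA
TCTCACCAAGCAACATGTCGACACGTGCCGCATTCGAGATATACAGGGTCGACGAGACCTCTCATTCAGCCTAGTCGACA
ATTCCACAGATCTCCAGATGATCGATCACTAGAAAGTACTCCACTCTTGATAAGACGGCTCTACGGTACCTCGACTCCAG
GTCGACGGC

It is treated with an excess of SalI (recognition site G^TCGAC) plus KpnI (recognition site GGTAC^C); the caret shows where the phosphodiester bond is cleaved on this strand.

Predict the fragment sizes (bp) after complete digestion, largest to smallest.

SalI sites (GTCGAC) start at positions 97, 128, 154, 241.
SalI cuts after the first base of each site, so after positions 97, 128, 154, 241.
The KpnI site (GGTACC) starts at position 225.
KpnI cuts after base 5 of each site (before the last base), so after position 229.
Combined cut positions: 97, 128, 154, 229, 241.
Linear molecule, 5 cuts → 6 fragments:
  1–97 → 97 bp
  98–128 → 31 bp
  129–154 → 26 bp
  155–229 → 75 bp
  230–241 → 12 bp
  242–249 → 8 bp
Sorted largest to smallest: 97, 75, 31, 26, 12, 8 bp.

97, 75, 31, 26, 12, 8 bp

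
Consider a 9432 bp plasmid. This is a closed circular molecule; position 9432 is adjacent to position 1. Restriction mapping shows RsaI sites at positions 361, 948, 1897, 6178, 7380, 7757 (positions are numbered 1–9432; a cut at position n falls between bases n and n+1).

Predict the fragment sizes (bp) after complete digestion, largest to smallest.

4281, 2036, 1202, 949, 587, 377 bp

Circular molecule, 6 cuts → 6 fragments:
  948 − 361 = 587 bp
  1897 − 948 = 949 bp
  6178 − 1897 = 4281 bp
  7380 − 6178 = 1202 bp
  7757 − 7380 = 377 bp
  wrap: 9432 − 7757 + 361 = 2036 bp
Sorted largest to smallest: 4281, 2036, 1202, 949, 587, 377 bp.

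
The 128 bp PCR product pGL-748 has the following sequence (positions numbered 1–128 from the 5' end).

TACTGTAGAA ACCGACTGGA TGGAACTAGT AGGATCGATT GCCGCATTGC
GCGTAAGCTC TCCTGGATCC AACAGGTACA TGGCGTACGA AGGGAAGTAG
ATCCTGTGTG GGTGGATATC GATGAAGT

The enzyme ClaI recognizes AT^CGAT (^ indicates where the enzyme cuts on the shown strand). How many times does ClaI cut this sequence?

2

ATCGAT occurs starting at positions 34, 118.
ClaI cuts at 2 sites.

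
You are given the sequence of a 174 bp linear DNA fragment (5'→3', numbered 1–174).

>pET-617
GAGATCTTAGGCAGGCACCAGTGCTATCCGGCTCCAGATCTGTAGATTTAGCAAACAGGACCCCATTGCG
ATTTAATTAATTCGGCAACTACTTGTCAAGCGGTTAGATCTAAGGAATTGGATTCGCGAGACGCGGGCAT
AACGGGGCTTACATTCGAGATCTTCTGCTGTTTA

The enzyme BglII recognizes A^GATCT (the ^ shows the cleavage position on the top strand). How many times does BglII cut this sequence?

4

AGATCT occurs starting at positions 2, 36, 106, 158.
BglII cuts at 4 sites.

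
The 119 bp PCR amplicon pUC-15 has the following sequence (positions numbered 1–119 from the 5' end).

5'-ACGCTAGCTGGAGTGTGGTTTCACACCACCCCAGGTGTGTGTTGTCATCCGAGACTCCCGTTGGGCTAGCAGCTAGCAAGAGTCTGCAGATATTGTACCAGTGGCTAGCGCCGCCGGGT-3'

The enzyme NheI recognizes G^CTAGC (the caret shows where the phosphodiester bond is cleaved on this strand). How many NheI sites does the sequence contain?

GCTAGC occurs starting at positions 3, 65, 72, 104.
NheI cuts at 4 sites.

4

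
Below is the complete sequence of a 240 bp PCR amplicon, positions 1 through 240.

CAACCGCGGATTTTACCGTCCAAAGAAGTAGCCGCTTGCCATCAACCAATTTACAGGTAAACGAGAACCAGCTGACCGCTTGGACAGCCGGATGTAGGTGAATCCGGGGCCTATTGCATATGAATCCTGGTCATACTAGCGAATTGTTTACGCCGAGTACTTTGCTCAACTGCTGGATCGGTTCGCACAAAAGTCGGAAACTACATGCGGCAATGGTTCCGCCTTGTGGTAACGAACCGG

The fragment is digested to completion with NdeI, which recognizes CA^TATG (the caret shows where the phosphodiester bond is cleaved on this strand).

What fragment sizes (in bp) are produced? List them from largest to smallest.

122, 118 bp

The NdeI site (CATATG) starts at position 117.
NdeI cuts after base 2 of each site, so after position 118.
Linear molecule, 1 cut → 2 fragments:
  1–118 → 118 bp
  119–240 → 122 bp
Sorted largest to smallest: 122, 118 bp.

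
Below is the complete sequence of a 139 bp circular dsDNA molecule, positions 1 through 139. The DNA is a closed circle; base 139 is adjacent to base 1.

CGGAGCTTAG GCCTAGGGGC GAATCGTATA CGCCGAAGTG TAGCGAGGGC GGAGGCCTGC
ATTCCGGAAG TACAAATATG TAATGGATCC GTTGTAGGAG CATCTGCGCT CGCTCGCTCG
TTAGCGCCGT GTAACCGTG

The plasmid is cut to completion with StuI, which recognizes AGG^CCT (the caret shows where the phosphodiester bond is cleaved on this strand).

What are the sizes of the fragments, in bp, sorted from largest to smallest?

StuI sites (AGGCCT) start at positions 9, 53.
StuI cuts after base 3 of each site, so after positions 11, 55.
Circular molecule, 2 cuts → 2 fragments:
  12–55 → 44 bp
  56–139 then 1–11 → 84 + 11 = 95 bp
Sorted largest to smallest: 95, 44 bp.

95, 44 bp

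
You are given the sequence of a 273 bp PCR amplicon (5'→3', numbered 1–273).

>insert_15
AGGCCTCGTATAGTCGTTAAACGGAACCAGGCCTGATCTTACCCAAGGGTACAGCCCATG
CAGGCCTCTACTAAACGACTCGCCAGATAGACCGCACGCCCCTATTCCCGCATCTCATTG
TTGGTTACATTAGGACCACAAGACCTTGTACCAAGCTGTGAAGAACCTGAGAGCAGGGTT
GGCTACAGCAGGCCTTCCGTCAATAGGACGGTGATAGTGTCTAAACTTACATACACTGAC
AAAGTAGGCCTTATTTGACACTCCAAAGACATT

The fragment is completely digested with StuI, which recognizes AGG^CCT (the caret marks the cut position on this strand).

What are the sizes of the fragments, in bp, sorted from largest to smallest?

StuI sites (AGGCCT) start at positions 1, 29, 62, 190, 246.
StuI cuts after base 3 of each site, so after positions 3, 31, 64, 192, 248.
Linear molecule, 5 cuts → 6 fragments:
  1–3 → 3 bp
  4–31 → 28 bp
  32–64 → 33 bp
  65–192 → 128 bp
  193–248 → 56 bp
  249–273 → 25 bp
Sorted largest to smallest: 128, 56, 33, 28, 25, 3 bp.

128, 56, 33, 28, 25, 3 bp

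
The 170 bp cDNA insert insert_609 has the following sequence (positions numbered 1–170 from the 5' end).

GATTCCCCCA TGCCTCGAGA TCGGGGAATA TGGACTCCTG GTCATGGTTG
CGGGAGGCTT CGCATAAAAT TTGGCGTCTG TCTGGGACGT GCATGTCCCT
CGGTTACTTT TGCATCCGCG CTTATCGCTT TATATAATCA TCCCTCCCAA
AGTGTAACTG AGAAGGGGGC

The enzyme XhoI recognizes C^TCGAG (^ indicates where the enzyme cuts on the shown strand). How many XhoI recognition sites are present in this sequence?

1

CTCGAG occurs starting at position 14.
XhoI cuts at 1 site.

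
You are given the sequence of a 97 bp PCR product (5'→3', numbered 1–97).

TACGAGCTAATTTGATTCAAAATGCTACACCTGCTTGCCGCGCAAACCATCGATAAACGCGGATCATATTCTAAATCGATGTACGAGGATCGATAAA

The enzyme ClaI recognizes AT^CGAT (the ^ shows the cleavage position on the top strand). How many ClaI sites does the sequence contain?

ATCGAT occurs starting at positions 49, 75, 89.
ClaI cuts at 3 sites.

3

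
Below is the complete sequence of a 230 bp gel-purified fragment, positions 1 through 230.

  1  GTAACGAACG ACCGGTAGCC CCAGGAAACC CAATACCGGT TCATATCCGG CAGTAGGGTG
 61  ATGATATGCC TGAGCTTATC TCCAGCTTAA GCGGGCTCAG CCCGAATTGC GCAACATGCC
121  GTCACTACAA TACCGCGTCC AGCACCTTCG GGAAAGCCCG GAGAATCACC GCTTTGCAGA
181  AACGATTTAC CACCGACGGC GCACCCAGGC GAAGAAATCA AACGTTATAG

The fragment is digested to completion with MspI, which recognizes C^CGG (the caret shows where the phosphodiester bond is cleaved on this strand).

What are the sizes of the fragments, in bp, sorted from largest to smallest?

MspI sites (CCGG) start at positions 12, 36, 47, 158.
MspI cuts after the first base of each site, so after positions 12, 36, 47, 158.
Linear molecule, 4 cuts → 5 fragments:
  1–12 → 12 bp
  13–36 → 24 bp
  37–47 → 11 bp
  48–158 → 111 bp
  159–230 → 72 bp
Sorted largest to smallest: 111, 72, 24, 12, 11 bp.

111, 72, 24, 12, 11 bp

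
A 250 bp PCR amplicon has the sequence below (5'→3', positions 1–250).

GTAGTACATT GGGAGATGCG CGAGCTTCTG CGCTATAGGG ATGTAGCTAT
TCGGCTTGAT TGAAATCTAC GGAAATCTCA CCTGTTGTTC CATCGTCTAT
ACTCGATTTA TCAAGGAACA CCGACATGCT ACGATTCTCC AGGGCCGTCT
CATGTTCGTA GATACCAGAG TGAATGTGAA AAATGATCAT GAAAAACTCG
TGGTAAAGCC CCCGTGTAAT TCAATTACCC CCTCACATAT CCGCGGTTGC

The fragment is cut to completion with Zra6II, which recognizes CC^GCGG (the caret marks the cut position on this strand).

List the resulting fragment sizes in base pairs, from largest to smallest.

The Zra6II site (CCGCGG) starts at position 241.
Zra6II cuts after base 2 of each site, so after position 242.
Linear molecule, 1 cut → 2 fragments:
  1–242 → 242 bp
  243–250 → 8 bp
Sorted largest to smallest: 242, 8 bp.

242, 8 bp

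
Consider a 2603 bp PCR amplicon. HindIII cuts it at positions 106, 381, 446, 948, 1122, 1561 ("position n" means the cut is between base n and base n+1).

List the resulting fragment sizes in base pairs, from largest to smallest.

1042, 502, 439, 275, 174, 106, 65 bp

Linear molecule, 6 cuts → 7 fragments:
  106 − 0 = 106 bp
  381 − 106 = 275 bp
  446 − 381 = 65 bp
  948 − 446 = 502 bp
  1122 − 948 = 174 bp
  1561 − 1122 = 439 bp
  2603 − 1561 = 1042 bp
Sorted largest to smallest: 1042, 502, 439, 275, 174, 106, 65 bp.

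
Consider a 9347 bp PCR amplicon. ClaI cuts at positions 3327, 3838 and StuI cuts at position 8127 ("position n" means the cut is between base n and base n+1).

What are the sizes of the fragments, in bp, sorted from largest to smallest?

Combined cut positions (sorted): 3327, 3838, 8127.
Linear molecule, 3 cuts → 4 fragments:
  3327 − 0 = 3327 bp
  3838 − 3327 = 511 bp
  8127 − 3838 = 4289 bp
  9347 − 8127 = 1220 bp
Sorted largest to smallest: 4289, 3327, 1220, 511 bp.

4289, 3327, 1220, 511 bp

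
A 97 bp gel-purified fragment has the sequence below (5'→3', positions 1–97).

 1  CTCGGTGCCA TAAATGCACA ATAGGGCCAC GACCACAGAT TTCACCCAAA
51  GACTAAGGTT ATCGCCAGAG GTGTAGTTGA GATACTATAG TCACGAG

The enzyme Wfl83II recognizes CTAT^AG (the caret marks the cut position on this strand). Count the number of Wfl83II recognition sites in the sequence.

CTATAG occurs starting at position 85.
Wfl83II cuts at 1 site.

1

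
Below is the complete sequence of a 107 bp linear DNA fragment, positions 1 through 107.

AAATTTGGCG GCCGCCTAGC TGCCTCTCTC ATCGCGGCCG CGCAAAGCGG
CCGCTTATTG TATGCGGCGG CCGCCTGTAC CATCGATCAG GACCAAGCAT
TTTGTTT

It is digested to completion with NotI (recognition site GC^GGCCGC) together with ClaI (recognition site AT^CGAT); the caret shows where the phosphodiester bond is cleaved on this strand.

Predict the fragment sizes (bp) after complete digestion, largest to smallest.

26, 24, 20, 15, 13, 9 bp

NotI sites (GCGGCCGC) start at positions 8, 34, 47, 67.
NotI cuts after base 2 of each site, so after positions 9, 35, 48, 68.
The ClaI site (ATCGAT) starts at position 82.
ClaI cuts after base 2 of each site, so after position 83.
Combined cut positions: 9, 35, 48, 68, 83.
Linear molecule, 5 cuts → 6 fragments:
  1–9 → 9 bp
  10–35 → 26 bp
  36–48 → 13 bp
  49–68 → 20 bp
  69–83 → 15 bp
  84–107 → 24 bp
Sorted largest to smallest: 26, 24, 20, 15, 13, 9 bp.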